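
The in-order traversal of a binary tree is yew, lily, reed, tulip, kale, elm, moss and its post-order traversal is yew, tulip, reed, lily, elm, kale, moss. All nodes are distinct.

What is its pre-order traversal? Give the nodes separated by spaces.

moss kale lily yew reed tulip elm

The last element of post-order is the root; it splits in-order into left and right subtrees.
Root moss: left subtree has 6 nodes {yew, lily, reed, tulip, kale, elm}, right has 0 { }.
  Root kale: left subtree has 4 nodes {yew, lily, reed, tulip}, right has 1 {elm}.
    Root lily: left subtree has 1 node {yew}, right has 2 {reed, tulip}.
      Root reed: left subtree has 0 nodes { }, right has 1 {tulip}.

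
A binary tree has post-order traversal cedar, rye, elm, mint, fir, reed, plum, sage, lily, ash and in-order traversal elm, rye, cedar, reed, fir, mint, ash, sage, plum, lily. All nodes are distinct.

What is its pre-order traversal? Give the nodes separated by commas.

The last element of post-order is the root; it splits in-order into left and right subtrees.
Root ash: left subtree has 6 nodes {elm, rye, cedar, reed, fir, mint}, right has 3 {sage, plum, lily}.
  Root reed: left subtree has 3 nodes {elm, rye, cedar}, right has 2 {fir, mint}.
    Root elm: left subtree has 0 nodes { }, right has 2 {rye, cedar}.
      Root rye: left subtree has 0 nodes { }, right has 1 {cedar}.
    Root fir: left subtree has 0 nodes { }, right has 1 {mint}.
  Root lily: left subtree has 2 nodes {sage, plum}, right has 0 { }.
    Root sage: left subtree has 0 nodes { }, right has 1 {plum}.

ash, reed, elm, rye, cedar, fir, mint, lily, sage, plum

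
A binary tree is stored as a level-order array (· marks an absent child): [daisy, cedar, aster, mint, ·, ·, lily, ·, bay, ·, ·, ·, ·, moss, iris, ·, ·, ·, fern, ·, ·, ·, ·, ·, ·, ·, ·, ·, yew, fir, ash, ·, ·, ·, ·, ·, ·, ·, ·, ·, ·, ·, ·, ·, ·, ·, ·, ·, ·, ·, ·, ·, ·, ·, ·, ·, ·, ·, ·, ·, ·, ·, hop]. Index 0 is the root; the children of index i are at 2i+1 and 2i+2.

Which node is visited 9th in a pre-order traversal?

Pre-order visits the node, then its left subtree, then its right subtree.
Visit daisy.
At daisy: go left to cedar.
  Visit cedar.
  At cedar: go left to mint.
    Visit mint.
    At mint: no left child.
    At mint: go right to bay.
      Visit bay.
      At bay: no left child.
      At bay: go right to fern.
        fern is a leaf — visit fern.
  At cedar: no right child.
At daisy: go right to aster.
  Visit aster.
  At aster: no left child.
  At aster: go right to lily.
    Visit lily.
    At lily: go left to moss.
      Visit moss.
      At moss: no left child.
      At moss: go right to yew.
        yew is a leaf — visit yew.
    At lily: go right to iris.
      Visit iris.
      At iris: go left to fir.
        fir is a leaf — visit fir.
      At iris: go right to ash.
        Visit ash.
        At ash: no left child.
        At ash: go right to hop.
          hop is a leaf — visit hop.
Full pre-order sequence: daisy, cedar, mint, bay, fern, aster, lily, moss, yew, iris, fir, ash, hop.

yew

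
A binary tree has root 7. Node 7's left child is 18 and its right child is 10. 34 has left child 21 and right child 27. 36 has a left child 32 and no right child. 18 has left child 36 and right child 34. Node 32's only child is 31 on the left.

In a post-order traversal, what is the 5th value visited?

Post-order visits the left subtree, then the right subtree, then the node.
At 7: go left to 18.
  At 18: go left to 36.
    At 36: go left to 32.
      At 32: go left to 31.
        31 is a leaf — visit 31.
      At 32: no right child.
      Visit 32.
    At 36: no right child.
    Visit 36.
  At 18: go right to 34.
    At 34: go left to 21.
      21 is a leaf — visit 21.
    At 34: go right to 27.
      27 is a leaf — visit 27.
    Visit 34.
  Visit 18.
At 7: go right to 10.
  10 is a leaf — visit 10.
Visit 7.
Full post-order sequence: 31, 32, 36, 21, 27, 34, 18, 10, 7.

27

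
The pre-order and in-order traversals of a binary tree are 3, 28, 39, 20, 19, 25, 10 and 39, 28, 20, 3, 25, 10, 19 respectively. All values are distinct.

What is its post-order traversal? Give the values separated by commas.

The first element of pre-order is the root; it splits in-order into left and right subtrees.
Root 3: left subtree has 3 nodes {39, 28, 20}, right has 3 {25, 10, 19}.
  Root 28: left subtree has 1 node {39}, right has 1 {20}.
  Root 19: left subtree has 2 nodes {25, 10}, right has 0 { }.
    Root 25: left subtree has 0 nodes { }, right has 1 {10}.

39, 20, 28, 10, 25, 19, 3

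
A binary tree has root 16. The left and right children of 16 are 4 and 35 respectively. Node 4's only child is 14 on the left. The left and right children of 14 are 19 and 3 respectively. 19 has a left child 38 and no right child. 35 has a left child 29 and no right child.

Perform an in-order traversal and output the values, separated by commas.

In-order visits the left subtree, then the node, then the right subtree.
At 16: go left to 4.
  At 4: go left to 14.
    At 14: go left to 19.
      At 19: go left to 38.
        38 is a leaf — visit 38.
      Visit 19.
      At 19: no right child.
    Visit 14.
    At 14: go right to 3.
      3 is a leaf — visit 3.
  Visit 4.
  At 4: no right child.
Visit 16.
At 16: go right to 35.
  At 35: go left to 29.
    29 is a leaf — visit 29.
  Visit 35.
  At 35: no right child.

38, 19, 14, 3, 4, 16, 29, 35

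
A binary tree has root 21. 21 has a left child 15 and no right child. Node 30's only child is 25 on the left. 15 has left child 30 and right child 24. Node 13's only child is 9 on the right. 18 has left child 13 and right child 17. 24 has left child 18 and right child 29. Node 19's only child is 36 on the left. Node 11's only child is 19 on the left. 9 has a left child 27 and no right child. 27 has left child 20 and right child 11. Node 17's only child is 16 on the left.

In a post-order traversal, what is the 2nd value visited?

30

Post-order visits the left subtree, then the right subtree, then the node.
At 21: go left to 15.
  At 15: go left to 30.
    At 30: go left to 25.
      25 is a leaf — visit 25.
    At 30: no right child.
    Visit 30.
  At 15: go right to 24.
    At 24: go left to 18.
      At 18: go left to 13.
        At 13: no left child.
        At 13: go right to 9.
          At 9: go left to 27.
            At 27: go left to 20.
              20 is a leaf — visit 20.
            At 27: go right to 11.
              At 11: go left to 19.
                At 19: go left to 36.
                  36 is a leaf — visit 36.
                At 19: no right child.
                Visit 19.
              At 11: no right child.
              Visit 11.
            Visit 27.
          At 9: no right child.
          Visit 9.
        Visit 13.
      At 18: go right to 17.
        At 17: go left to 16.
          16 is a leaf — visit 16.
        At 17: no right child.
        Visit 17.
      Visit 18.
    At 24: go right to 29.
      29 is a leaf — visit 29.
    Visit 24.
  Visit 15.
At 21: no right child.
Visit 21.
Full post-order sequence: 25, 30, 20, 36, 19, 11, 27, 9, 13, 16, 17, 18, 29, 24, 15, 21.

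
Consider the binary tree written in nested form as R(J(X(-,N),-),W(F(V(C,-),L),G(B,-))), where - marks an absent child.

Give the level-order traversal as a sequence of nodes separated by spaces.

Level-order visits nodes level by level from the root, left to right within each level.
Level 0: R
Level 1: J, W
Level 2: X, F, G
Level 3: N, V, L, B
Level 4: C

R J W X F G N V L B C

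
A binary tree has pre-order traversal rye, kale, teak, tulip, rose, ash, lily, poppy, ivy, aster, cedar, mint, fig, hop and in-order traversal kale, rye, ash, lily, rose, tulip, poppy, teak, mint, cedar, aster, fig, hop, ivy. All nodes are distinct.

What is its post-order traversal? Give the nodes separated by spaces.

kale lily ash rose poppy tulip mint cedar hop fig aster ivy teak rye

The first element of pre-order is the root; it splits in-order into left and right subtrees.
Root rye: left subtree has 1 node {kale}, right has 12 {ash, lily, rose, tulip, poppy, teak, mint, cedar, aster, fig, hop, ivy}.
  Root teak: left subtree has 5 nodes {ash, lily, rose, tulip, poppy}, right has 6 {mint, cedar, aster, fig, hop, ivy}.
    Root tulip: left subtree has 3 nodes {ash, lily, rose}, right has 1 {poppy}.
      Root rose: left subtree has 2 nodes {ash, lily}, right has 0 { }.
        Root ash: left subtree has 0 nodes { }, right has 1 {lily}.
    Root ivy: left subtree has 5 nodes {mint, cedar, aster, fig, hop}, right has 0 { }.
      Root aster: left subtree has 2 nodes {mint, cedar}, right has 2 {fig, hop}.
        Root cedar: left subtree has 1 node {mint}, right has 0 { }.
        Root fig: left subtree has 0 nodes { }, right has 1 {hop}.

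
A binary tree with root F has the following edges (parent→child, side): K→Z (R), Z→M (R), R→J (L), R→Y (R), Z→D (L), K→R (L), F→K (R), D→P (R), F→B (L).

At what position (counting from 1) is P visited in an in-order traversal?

8

In-order visits the left subtree, then the node, then the right subtree.
At F: go left to B.
  B is a leaf — visit B.
Visit F.
At F: go right to K.
  At K: go left to R.
    At R: go left to J.
      J is a leaf — visit J.
    Visit R.
    At R: go right to Y.
      Y is a leaf — visit Y.
  Visit K.
  At K: go right to Z.
    At Z: go left to D.
      At D: no left child.
      Visit D.
      At D: go right to P.
        P is a leaf — visit P.
    Visit Z.
    At Z: go right to M.
      M is a leaf — visit M.
Full in-order sequence: B, F, J, R, Y, K, D, P, Z, M.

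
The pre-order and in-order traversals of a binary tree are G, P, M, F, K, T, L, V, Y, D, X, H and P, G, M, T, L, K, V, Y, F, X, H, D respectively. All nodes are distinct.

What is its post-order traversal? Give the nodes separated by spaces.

The first element of pre-order is the root; it splits in-order into left and right subtrees.
Root G: left subtree has 1 node {P}, right has 10 {M, T, L, K, V, Y, F, X, H, D}.
  Root M: left subtree has 0 nodes { }, right has 9 {T, L, K, V, Y, F, X, H, D}.
    Root F: left subtree has 5 nodes {T, L, K, V, Y}, right has 3 {X, H, D}.
      Root K: left subtree has 2 nodes {T, L}, right has 2 {V, Y}.
        Root T: left subtree has 0 nodes { }, right has 1 {L}.
        Root V: left subtree has 0 nodes { }, right has 1 {Y}.
      Root D: left subtree has 2 nodes {X, H}, right has 0 { }.
        Root X: left subtree has 0 nodes { }, right has 1 {H}.

P L T Y V K H X D F M G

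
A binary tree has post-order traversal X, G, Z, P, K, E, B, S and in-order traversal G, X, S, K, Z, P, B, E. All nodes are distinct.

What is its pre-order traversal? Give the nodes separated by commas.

S, G, X, B, K, P, Z, E

The last element of post-order is the root; it splits in-order into left and right subtrees.
Root S: left subtree has 2 nodes {G, X}, right has 5 {K, Z, P, B, E}.
  Root G: left subtree has 0 nodes { }, right has 1 {X}.
  Root B: left subtree has 3 nodes {K, Z, P}, right has 1 {E}.
    Root K: left subtree has 0 nodes { }, right has 2 {Z, P}.
      Root P: left subtree has 1 node {Z}, right has 0 { }.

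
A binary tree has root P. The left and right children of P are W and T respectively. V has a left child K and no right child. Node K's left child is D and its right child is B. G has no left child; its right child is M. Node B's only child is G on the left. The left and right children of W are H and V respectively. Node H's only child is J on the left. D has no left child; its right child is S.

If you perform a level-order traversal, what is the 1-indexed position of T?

Level-order visits nodes level by level from the root, left to right within each level.
Level 0: P
Level 1: W, T
Level 2: H, V
Level 3: J, K
Level 4: D, B
Level 5: S, G
Level 6: M
Full level-order sequence: P, W, T, H, V, J, K, D, B, S, G, M.

3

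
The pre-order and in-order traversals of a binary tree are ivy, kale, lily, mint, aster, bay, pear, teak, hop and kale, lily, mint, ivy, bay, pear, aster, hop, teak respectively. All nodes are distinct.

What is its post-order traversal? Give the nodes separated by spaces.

The first element of pre-order is the root; it splits in-order into left and right subtrees.
Root ivy: left subtree has 3 nodes {kale, lily, mint}, right has 5 {bay, pear, aster, hop, teak}.
  Root kale: left subtree has 0 nodes { }, right has 2 {lily, mint}.
    Root lily: left subtree has 0 nodes { }, right has 1 {mint}.
  Root aster: left subtree has 2 nodes {bay, pear}, right has 2 {hop, teak}.
    Root bay: left subtree has 0 nodes { }, right has 1 {pear}.
    Root teak: left subtree has 1 node {hop}, right has 0 { }.

mint lily kale pear bay hop teak aster ivy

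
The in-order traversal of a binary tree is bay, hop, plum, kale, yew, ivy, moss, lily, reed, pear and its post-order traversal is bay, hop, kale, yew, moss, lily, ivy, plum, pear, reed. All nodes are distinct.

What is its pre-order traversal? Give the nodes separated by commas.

The last element of post-order is the root; it splits in-order into left and right subtrees.
Root reed: left subtree has 8 nodes {bay, hop, plum, kale, yew, ivy, moss, lily}, right has 1 {pear}.
  Root plum: left subtree has 2 nodes {bay, hop}, right has 5 {kale, yew, ivy, moss, lily}.
    Root hop: left subtree has 1 node {bay}, right has 0 { }.
    Root ivy: left subtree has 2 nodes {kale, yew}, right has 2 {moss, lily}.
      Root yew: left subtree has 1 node {kale}, right has 0 { }.
      Root lily: left subtree has 1 node {moss}, right has 0 { }.

reed, plum, hop, bay, ivy, yew, kale, lily, moss, pear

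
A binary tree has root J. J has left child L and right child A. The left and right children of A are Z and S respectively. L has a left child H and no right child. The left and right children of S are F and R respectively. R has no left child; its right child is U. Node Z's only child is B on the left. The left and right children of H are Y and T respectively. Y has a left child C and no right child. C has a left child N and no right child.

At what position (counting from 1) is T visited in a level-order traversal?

Level-order visits nodes level by level from the root, left to right within each level.
Level 0: J
Level 1: L, A
Level 2: H, Z, S
Level 3: Y, T, B, F, R
Level 4: C, U
Level 5: N
Full level-order sequence: J, L, A, H, Z, S, Y, T, B, F, R, C, U, N.

8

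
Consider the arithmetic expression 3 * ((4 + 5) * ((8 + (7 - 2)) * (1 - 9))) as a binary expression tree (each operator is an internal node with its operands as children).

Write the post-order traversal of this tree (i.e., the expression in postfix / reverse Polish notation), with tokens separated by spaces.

Post-order on an expression tree gives postfix notation: for each operator, emit left operand, right operand, then the operator.

3 4 5 + 8 7 2 - + 1 9 - * * *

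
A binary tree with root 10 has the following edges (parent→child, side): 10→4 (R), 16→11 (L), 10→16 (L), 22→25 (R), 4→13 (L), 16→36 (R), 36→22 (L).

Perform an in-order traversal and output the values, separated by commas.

In-order visits the left subtree, then the node, then the right subtree.
At 10: go left to 16.
  At 16: go left to 11.
    11 is a leaf — visit 11.
  Visit 16.
  At 16: go right to 36.
    At 36: go left to 22.
      At 22: no left child.
      Visit 22.
      At 22: go right to 25.
        25 is a leaf — visit 25.
    Visit 36.
    At 36: no right child.
Visit 10.
At 10: go right to 4.
  At 4: go left to 13.
    13 is a leaf — visit 13.
  Visit 4.
  At 4: no right child.

11, 16, 22, 25, 36, 10, 13, 4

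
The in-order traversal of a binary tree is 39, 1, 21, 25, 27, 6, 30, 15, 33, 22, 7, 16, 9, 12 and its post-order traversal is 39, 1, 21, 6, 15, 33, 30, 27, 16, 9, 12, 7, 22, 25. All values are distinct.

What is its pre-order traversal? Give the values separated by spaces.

The last element of post-order is the root; it splits in-order into left and right subtrees.
Root 25: left subtree has 3 nodes {39, 1, 21}, right has 10 {27, 6, 30, 15, 33, 22, 7, 16, 9, 12}.
  Root 21: left subtree has 2 nodes {39, 1}, right has 0 { }.
    Root 1: left subtree has 1 node {39}, right has 0 { }.
  Root 22: left subtree has 5 nodes {27, 6, 30, 15, 33}, right has 4 {7, 16, 9, 12}.
    Root 27: left subtree has 0 nodes { }, right has 4 {6, 30, 15, 33}.
      Root 30: left subtree has 1 node {6}, right has 2 {15, 33}.
        Root 33: left subtree has 1 node {15}, right has 0 { }.
    Root 7: left subtree has 0 nodes { }, right has 3 {16, 9, 12}.
      Root 12: left subtree has 2 nodes {16, 9}, right has 0 { }.
        Root 9: left subtree has 1 node {16}, right has 0 { }.

25 21 1 39 22 27 30 6 33 15 7 12 9 16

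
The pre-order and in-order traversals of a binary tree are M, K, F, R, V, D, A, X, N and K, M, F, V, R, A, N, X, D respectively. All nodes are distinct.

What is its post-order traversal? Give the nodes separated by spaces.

The first element of pre-order is the root; it splits in-order into left and right subtrees.
Root M: left subtree has 1 node {K}, right has 7 {F, V, R, A, N, X, D}.
  Root F: left subtree has 0 nodes { }, right has 6 {V, R, A, N, X, D}.
    Root R: left subtree has 1 node {V}, right has 4 {A, N, X, D}.
      Root D: left subtree has 3 nodes {A, N, X}, right has 0 { }.
        Root A: left subtree has 0 nodes { }, right has 2 {N, X}.
          Root X: left subtree has 1 node {N}, right has 0 { }.

K V N X A D R F M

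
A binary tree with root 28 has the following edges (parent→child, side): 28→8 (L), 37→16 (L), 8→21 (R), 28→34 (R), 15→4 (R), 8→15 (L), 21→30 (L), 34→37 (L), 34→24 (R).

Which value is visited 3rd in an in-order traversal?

8

In-order visits the left subtree, then the node, then the right subtree.
At 28: go left to 8.
  At 8: go left to 15.
    At 15: no left child.
    Visit 15.
    At 15: go right to 4.
      4 is a leaf — visit 4.
  Visit 8.
  At 8: go right to 21.
    At 21: go left to 30.
      30 is a leaf — visit 30.
    Visit 21.
    At 21: no right child.
Visit 28.
At 28: go right to 34.
  At 34: go left to 37.
    At 37: go left to 16.
      16 is a leaf — visit 16.
    Visit 37.
    At 37: no right child.
  Visit 34.
  At 34: go right to 24.
    24 is a leaf — visit 24.
Full in-order sequence: 15, 4, 8, 30, 21, 28, 16, 37, 34, 24.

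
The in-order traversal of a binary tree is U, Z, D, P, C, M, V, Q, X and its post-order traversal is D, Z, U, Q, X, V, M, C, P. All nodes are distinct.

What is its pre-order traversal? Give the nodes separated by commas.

P, U, Z, D, C, M, V, X, Q

The last element of post-order is the root; it splits in-order into left and right subtrees.
Root P: left subtree has 3 nodes {U, Z, D}, right has 5 {C, M, V, Q, X}.
  Root U: left subtree has 0 nodes { }, right has 2 {Z, D}.
    Root Z: left subtree has 0 nodes { }, right has 1 {D}.
  Root C: left subtree has 0 nodes { }, right has 4 {M, V, Q, X}.
    Root M: left subtree has 0 nodes { }, right has 3 {V, Q, X}.
      Root V: left subtree has 0 nodes { }, right has 2 {Q, X}.
        Root X: left subtree has 1 node {Q}, right has 0 { }.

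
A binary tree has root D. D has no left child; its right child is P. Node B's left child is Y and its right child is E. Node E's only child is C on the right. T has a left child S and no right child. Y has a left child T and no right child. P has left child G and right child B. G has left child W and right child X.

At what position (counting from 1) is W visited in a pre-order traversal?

4

Pre-order visits the node, then its left subtree, then its right subtree.
Visit D.
At D: no left child.
At D: go right to P.
  Visit P.
  At P: go left to G.
    Visit G.
    At G: go left to W.
      W is a leaf — visit W.
    At G: go right to X.
      X is a leaf — visit X.
  At P: go right to B.
    Visit B.
    At B: go left to Y.
      Visit Y.
      At Y: go left to T.
        Visit T.
        At T: go left to S.
          S is a leaf — visit S.
        At T: no right child.
      At Y: no right child.
    At B: go right to E.
      Visit E.
      At E: no left child.
      At E: go right to C.
        C is a leaf — visit C.
Full pre-order sequence: D, P, G, W, X, B, Y, T, S, E, C.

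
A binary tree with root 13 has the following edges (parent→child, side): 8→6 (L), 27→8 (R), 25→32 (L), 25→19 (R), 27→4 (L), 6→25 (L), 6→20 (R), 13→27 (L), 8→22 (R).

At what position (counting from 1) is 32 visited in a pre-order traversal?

Pre-order visits the node, then its left subtree, then its right subtree.
Visit 13.
At 13: go left to 27.
  Visit 27.
  At 27: go left to 4.
    4 is a leaf — visit 4.
  At 27: go right to 8.
    Visit 8.
    At 8: go left to 6.
      Visit 6.
      At 6: go left to 25.
        Visit 25.
        At 25: go left to 32.
          32 is a leaf — visit 32.
        At 25: go right to 19.
          19 is a leaf — visit 19.
      At 6: go right to 20.
        20 is a leaf — visit 20.
    At 8: go right to 22.
      22 is a leaf — visit 22.
At 13: no right child.
Full pre-order sequence: 13, 27, 4, 8, 6, 25, 32, 19, 20, 22.

7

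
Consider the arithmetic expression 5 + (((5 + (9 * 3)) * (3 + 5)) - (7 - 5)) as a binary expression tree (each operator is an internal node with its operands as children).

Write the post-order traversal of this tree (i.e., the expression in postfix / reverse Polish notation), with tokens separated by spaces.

Post-order on an expression tree gives postfix notation: for each operator, emit left operand, right operand, then the operator.

5 5 9 3 * + 3 5 + * 7 5 - - +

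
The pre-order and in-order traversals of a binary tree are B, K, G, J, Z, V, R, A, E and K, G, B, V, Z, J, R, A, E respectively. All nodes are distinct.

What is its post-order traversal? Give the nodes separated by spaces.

G K V Z E A R J B

The first element of pre-order is the root; it splits in-order into left and right subtrees.
Root B: left subtree has 2 nodes {K, G}, right has 6 {V, Z, J, R, A, E}.
  Root K: left subtree has 0 nodes { }, right has 1 {G}.
  Root J: left subtree has 2 nodes {V, Z}, right has 3 {R, A, E}.
    Root Z: left subtree has 1 node {V}, right has 0 { }.
    Root R: left subtree has 0 nodes { }, right has 2 {A, E}.
      Root A: left subtree has 0 nodes { }, right has 1 {E}.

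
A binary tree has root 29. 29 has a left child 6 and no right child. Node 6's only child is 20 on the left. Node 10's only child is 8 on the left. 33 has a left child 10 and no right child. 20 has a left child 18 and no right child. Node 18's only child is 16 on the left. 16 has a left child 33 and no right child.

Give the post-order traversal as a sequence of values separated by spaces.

8 10 33 16 18 20 6 29

Post-order visits the left subtree, then the right subtree, then the node.
At 29: go left to 6.
  At 6: go left to 20.
    At 20: go left to 18.
      At 18: go left to 16.
        At 16: go left to 33.
          At 33: go left to 10.
            At 10: go left to 8.
              8 is a leaf — visit 8.
            At 10: no right child.
            Visit 10.
          At 33: no right child.
          Visit 33.
        At 16: no right child.
        Visit 16.
      At 18: no right child.
      Visit 18.
    At 20: no right child.
    Visit 20.
  At 6: no right child.
  Visit 6.
At 29: no right child.
Visit 29.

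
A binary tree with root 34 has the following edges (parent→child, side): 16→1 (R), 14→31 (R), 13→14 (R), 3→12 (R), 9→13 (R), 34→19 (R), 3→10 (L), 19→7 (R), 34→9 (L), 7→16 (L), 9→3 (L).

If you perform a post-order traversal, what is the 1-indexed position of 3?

3

Post-order visits the left subtree, then the right subtree, then the node.
At 34: go left to 9.
  At 9: go left to 3.
    At 3: go left to 10.
      10 is a leaf — visit 10.
    At 3: go right to 12.
      12 is a leaf — visit 12.
    Visit 3.
  At 9: go right to 13.
    At 13: no left child.
    At 13: go right to 14.
      At 14: no left child.
      At 14: go right to 31.
        31 is a leaf — visit 31.
      Visit 14.
    Visit 13.
  Visit 9.
At 34: go right to 19.
  At 19: no left child.
  At 19: go right to 7.
    At 7: go left to 16.
      At 16: no left child.
      At 16: go right to 1.
        1 is a leaf — visit 1.
      Visit 16.
    At 7: no right child.
    Visit 7.
  Visit 19.
Visit 34.
Full post-order sequence: 10, 12, 3, 31, 14, 13, 9, 1, 16, 7, 19, 34.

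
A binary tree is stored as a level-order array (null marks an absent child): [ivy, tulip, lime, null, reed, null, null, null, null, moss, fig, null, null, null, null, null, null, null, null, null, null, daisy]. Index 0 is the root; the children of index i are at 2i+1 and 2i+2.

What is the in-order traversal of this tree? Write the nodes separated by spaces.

tulip moss reed daisy fig ivy lime

In-order visits the left subtree, then the node, then the right subtree.
At ivy: go left to tulip.
  At tulip: no left child.
  Visit tulip.
  At tulip: go right to reed.
    At reed: go left to moss.
      moss is a leaf — visit moss.
    Visit reed.
    At reed: go right to fig.
      At fig: go left to daisy.
        daisy is a leaf — visit daisy.
      Visit fig.
      At fig: no right child.
Visit ivy.
At ivy: go right to lime.
  lime is a leaf — visit lime.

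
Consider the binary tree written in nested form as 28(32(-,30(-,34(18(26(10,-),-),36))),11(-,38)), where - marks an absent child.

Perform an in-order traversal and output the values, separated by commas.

32, 30, 10, 26, 18, 34, 36, 28, 11, 38

In-order visits the left subtree, then the node, then the right subtree.
At 28: go left to 32.
  At 32: no left child.
  Visit 32.
  At 32: go right to 30.
    At 30: no left child.
    Visit 30.
    At 30: go right to 34.
      At 34: go left to 18.
        At 18: go left to 26.
          At 26: go left to 10.
            10 is a leaf — visit 10.
          Visit 26.
          At 26: no right child.
        Visit 18.
        At 18: no right child.
      Visit 34.
      At 34: go right to 36.
        36 is a leaf — visit 36.
Visit 28.
At 28: go right to 11.
  At 11: no left child.
  Visit 11.
  At 11: go right to 38.
    38 is a leaf — visit 38.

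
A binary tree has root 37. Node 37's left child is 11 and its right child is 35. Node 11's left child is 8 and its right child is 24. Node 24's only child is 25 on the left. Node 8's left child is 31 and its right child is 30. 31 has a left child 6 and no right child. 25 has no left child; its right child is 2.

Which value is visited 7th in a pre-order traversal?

24

Pre-order visits the node, then its left subtree, then its right subtree.
Visit 37.
At 37: go left to 11.
  Visit 11.
  At 11: go left to 8.
    Visit 8.
    At 8: go left to 31.
      Visit 31.
      At 31: go left to 6.
        6 is a leaf — visit 6.
      At 31: no right child.
    At 8: go right to 30.
      30 is a leaf — visit 30.
  At 11: go right to 24.
    Visit 24.
    At 24: go left to 25.
      Visit 25.
      At 25: no left child.
      At 25: go right to 2.
        2 is a leaf — visit 2.
    At 24: no right child.
At 37: go right to 35.
  35 is a leaf — visit 35.
Full pre-order sequence: 37, 11, 8, 31, 6, 30, 24, 25, 2, 35.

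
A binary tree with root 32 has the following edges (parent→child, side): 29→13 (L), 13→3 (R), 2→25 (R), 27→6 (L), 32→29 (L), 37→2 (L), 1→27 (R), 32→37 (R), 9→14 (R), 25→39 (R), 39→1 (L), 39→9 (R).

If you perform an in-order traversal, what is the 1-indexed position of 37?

In-order visits the left subtree, then the node, then the right subtree.
At 32: go left to 29.
  At 29: go left to 13.
    At 13: no left child.
    Visit 13.
    At 13: go right to 3.
      3 is a leaf — visit 3.
  Visit 29.
  At 29: no right child.
Visit 32.
At 32: go right to 37.
  At 37: go left to 2.
    At 2: no left child.
    Visit 2.
    At 2: go right to 25.
      At 25: no left child.
      Visit 25.
      At 25: go right to 39.
        At 39: go left to 1.
          At 1: no left child.
          Visit 1.
          At 1: go right to 27.
            At 27: go left to 6.
              6 is a leaf — visit 6.
            Visit 27.
            At 27: no right child.
        Visit 39.
        At 39: go right to 9.
          At 9: no left child.
          Visit 9.
          At 9: go right to 14.
            14 is a leaf — visit 14.
  Visit 37.
  At 37: no right child.
Full in-order sequence: 13, 3, 29, 32, 2, 25, 1, 6, 27, 39, 9, 14, 37.

13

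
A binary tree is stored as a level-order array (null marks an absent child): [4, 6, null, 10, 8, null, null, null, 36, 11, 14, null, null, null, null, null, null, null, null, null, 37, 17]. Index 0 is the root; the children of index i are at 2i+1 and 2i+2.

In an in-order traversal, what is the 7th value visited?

In-order visits the left subtree, then the node, then the right subtree.
At 4: go left to 6.
  At 6: go left to 10.
    At 10: no left child.
    Visit 10.
    At 10: go right to 36.
      36 is a leaf — visit 36.
  Visit 6.
  At 6: go right to 8.
    At 8: go left to 11.
      At 11: no left child.
      Visit 11.
      At 11: go right to 37.
        37 is a leaf — visit 37.
    Visit 8.
    At 8: go right to 14.
      At 14: go left to 17.
        17 is a leaf — visit 17.
      Visit 14.
      At 14: no right child.
Visit 4.
At 4: no right child.
Full in-order sequence: 10, 36, 6, 11, 37, 8, 17, 14, 4.

17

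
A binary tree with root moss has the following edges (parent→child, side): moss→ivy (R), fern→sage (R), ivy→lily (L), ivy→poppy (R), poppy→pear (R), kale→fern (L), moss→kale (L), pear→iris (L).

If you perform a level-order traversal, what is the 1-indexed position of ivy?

Level-order visits nodes level by level from the root, left to right within each level.
Level 0: moss
Level 1: kale, ivy
Level 2: fern, lily, poppy
Level 3: sage, pear
Level 4: iris
Full level-order sequence: moss, kale, ivy, fern, lily, poppy, sage, pear, iris.

3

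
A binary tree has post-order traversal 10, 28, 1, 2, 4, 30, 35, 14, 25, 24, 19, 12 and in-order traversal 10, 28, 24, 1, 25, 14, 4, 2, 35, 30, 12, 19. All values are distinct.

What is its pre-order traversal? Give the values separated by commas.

The last element of post-order is the root; it splits in-order into left and right subtrees.
Root 12: left subtree has 10 nodes {10, 28, 24, 1, 25, 14, 4, 2, 35, 30}, right has 1 {19}.
  Root 24: left subtree has 2 nodes {10, 28}, right has 7 {1, 25, 14, 4, 2, 35, 30}.
    Root 28: left subtree has 1 node {10}, right has 0 { }.
    Root 25: left subtree has 1 node {1}, right has 5 {14, 4, 2, 35, 30}.
      Root 14: left subtree has 0 nodes { }, right has 4 {4, 2, 35, 30}.
        Root 35: left subtree has 2 nodes {4, 2}, right has 1 {30}.
          Root 4: left subtree has 0 nodes { }, right has 1 {2}.

12, 24, 28, 10, 25, 1, 14, 35, 4, 2, 30, 19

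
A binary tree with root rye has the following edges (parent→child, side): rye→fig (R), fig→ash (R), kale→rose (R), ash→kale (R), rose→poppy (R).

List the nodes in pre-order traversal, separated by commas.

Pre-order visits the node, then its left subtree, then its right subtree.
Visit rye.
At rye: no left child.
At rye: go right to fig.
  Visit fig.
  At fig: no left child.
  At fig: go right to ash.
    Visit ash.
    At ash: no left child.
    At ash: go right to kale.
      Visit kale.
      At kale: no left child.
      At kale: go right to rose.
        Visit rose.
        At rose: no left child.
        At rose: go right to poppy.
          poppy is a leaf — visit poppy.

rye, fig, ash, kale, rose, poppy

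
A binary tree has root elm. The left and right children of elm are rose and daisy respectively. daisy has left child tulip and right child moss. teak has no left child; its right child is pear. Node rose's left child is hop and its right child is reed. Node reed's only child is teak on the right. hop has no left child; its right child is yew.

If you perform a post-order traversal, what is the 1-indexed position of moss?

8

Post-order visits the left subtree, then the right subtree, then the node.
At elm: go left to rose.
  At rose: go left to hop.
    At hop: no left child.
    At hop: go right to yew.
      yew is a leaf — visit yew.
    Visit hop.
  At rose: go right to reed.
    At reed: no left child.
    At reed: go right to teak.
      At teak: no left child.
      At teak: go right to pear.
        pear is a leaf — visit pear.
      Visit teak.
    Visit reed.
  Visit rose.
At elm: go right to daisy.
  At daisy: go left to tulip.
    tulip is a leaf — visit tulip.
  At daisy: go right to moss.
    moss is a leaf — visit moss.
  Visit daisy.
Visit elm.
Full post-order sequence: yew, hop, pear, teak, reed, rose, tulip, moss, daisy, elm.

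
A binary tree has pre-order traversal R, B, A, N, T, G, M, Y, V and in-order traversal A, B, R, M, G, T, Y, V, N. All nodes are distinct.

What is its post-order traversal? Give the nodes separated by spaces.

A B M G V Y T N R

The first element of pre-order is the root; it splits in-order into left and right subtrees.
Root R: left subtree has 2 nodes {A, B}, right has 6 {M, G, T, Y, V, N}.
  Root B: left subtree has 1 node {A}, right has 0 { }.
  Root N: left subtree has 5 nodes {M, G, T, Y, V}, right has 0 { }.
    Root T: left subtree has 2 nodes {M, G}, right has 2 {Y, V}.
      Root G: left subtree has 1 node {M}, right has 0 { }.
      Root Y: left subtree has 0 nodes { }, right has 1 {V}.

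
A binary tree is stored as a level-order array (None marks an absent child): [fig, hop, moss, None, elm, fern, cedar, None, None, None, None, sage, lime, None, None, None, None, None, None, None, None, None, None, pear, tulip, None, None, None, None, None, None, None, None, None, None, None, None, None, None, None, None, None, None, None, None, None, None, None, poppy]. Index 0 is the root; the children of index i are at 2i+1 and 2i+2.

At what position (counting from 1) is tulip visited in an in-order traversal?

7

In-order visits the left subtree, then the node, then the right subtree.
At fig: go left to hop.
  At hop: no left child.
  Visit hop.
  At hop: go right to elm.
    elm is a leaf — visit elm.
Visit fig.
At fig: go right to moss.
  At moss: go left to fern.
    At fern: go left to sage.
      At sage: go left to pear.
        At pear: no left child.
        Visit pear.
        At pear: go right to poppy.
          poppy is a leaf — visit poppy.
      Visit sage.
      At sage: go right to tulip.
        tulip is a leaf — visit tulip.
    Visit fern.
    At fern: go right to lime.
      lime is a leaf — visit lime.
  Visit moss.
  At moss: go right to cedar.
    cedar is a leaf — visit cedar.
Full in-order sequence: hop, elm, fig, pear, poppy, sage, tulip, fern, lime, moss, cedar.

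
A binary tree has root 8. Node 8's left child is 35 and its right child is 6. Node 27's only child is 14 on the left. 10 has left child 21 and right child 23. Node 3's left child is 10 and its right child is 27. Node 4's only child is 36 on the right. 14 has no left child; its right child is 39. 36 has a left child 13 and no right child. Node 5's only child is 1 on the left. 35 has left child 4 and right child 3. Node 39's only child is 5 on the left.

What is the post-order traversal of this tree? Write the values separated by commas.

13, 36, 4, 21, 23, 10, 1, 5, 39, 14, 27, 3, 35, 6, 8

Post-order visits the left subtree, then the right subtree, then the node.
At 8: go left to 35.
  At 35: go left to 4.
    At 4: no left child.
    At 4: go right to 36.
      At 36: go left to 13.
        13 is a leaf — visit 13.
      At 36: no right child.
      Visit 36.
    Visit 4.
  At 35: go right to 3.
    At 3: go left to 10.
      At 10: go left to 21.
        21 is a leaf — visit 21.
      At 10: go right to 23.
        23 is a leaf — visit 23.
      Visit 10.
    At 3: go right to 27.
      At 27: go left to 14.
        At 14: no left child.
        At 14: go right to 39.
          At 39: go left to 5.
            At 5: go left to 1.
              1 is a leaf — visit 1.
            At 5: no right child.
            Visit 5.
          At 39: no right child.
          Visit 39.
        Visit 14.
      At 27: no right child.
      Visit 27.
    Visit 3.
  Visit 35.
At 8: go right to 6.
  6 is a leaf — visit 6.
Visit 8.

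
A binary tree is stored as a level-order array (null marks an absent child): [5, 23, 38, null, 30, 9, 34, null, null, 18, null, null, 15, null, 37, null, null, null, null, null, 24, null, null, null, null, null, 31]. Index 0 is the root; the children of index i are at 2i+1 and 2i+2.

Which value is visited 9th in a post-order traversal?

34

Post-order visits the left subtree, then the right subtree, then the node.
At 5: go left to 23.
  At 23: no left child.
  At 23: go right to 30.
    At 30: go left to 18.
      At 18: no left child.
      At 18: go right to 24.
        24 is a leaf — visit 24.
      Visit 18.
    At 30: no right child.
    Visit 30.
  Visit 23.
At 5: go right to 38.
  At 38: go left to 9.
    At 9: no left child.
    At 9: go right to 15.
      At 15: no left child.
      At 15: go right to 31.
        31 is a leaf — visit 31.
      Visit 15.
    Visit 9.
  At 38: go right to 34.
    At 34: no left child.
    At 34: go right to 37.
      37 is a leaf — visit 37.
    Visit 34.
  Visit 38.
Visit 5.
Full post-order sequence: 24, 18, 30, 23, 31, 15, 9, 37, 34, 38, 5.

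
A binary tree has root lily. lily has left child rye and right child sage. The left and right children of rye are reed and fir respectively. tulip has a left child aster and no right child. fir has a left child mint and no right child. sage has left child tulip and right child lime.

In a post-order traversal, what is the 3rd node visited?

Post-order visits the left subtree, then the right subtree, then the node.
At lily: go left to rye.
  At rye: go left to reed.
    reed is a leaf — visit reed.
  At rye: go right to fir.
    At fir: go left to mint.
      mint is a leaf — visit mint.
    At fir: no right child.
    Visit fir.
  Visit rye.
At lily: go right to sage.
  At sage: go left to tulip.
    At tulip: go left to aster.
      aster is a leaf — visit aster.
    At tulip: no right child.
    Visit tulip.
  At sage: go right to lime.
    lime is a leaf — visit lime.
  Visit sage.
Visit lily.
Full post-order sequence: reed, mint, fir, rye, aster, tulip, lime, sage, lily.

fir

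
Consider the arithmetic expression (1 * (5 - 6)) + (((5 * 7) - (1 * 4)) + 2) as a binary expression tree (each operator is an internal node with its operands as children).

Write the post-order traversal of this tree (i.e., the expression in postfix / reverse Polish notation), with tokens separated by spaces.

Post-order on an expression tree gives postfix notation: for each operator, emit left operand, right operand, then the operator.

1 5 6 - * 5 7 * 1 4 * - 2 + +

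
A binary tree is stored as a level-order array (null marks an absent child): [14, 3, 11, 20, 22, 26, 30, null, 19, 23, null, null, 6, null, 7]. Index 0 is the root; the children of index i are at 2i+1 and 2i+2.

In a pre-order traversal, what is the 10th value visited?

30

Pre-order visits the node, then its left subtree, then its right subtree.
Visit 14.
At 14: go left to 3.
  Visit 3.
  At 3: go left to 20.
    Visit 20.
    At 20: no left child.
    At 20: go right to 19.
      19 is a leaf — visit 19.
  At 3: go right to 22.
    Visit 22.
    At 22: go left to 23.
      23 is a leaf — visit 23.
    At 22: no right child.
At 14: go right to 11.
  Visit 11.
  At 11: go left to 26.
    Visit 26.
    At 26: no left child.
    At 26: go right to 6.
      6 is a leaf — visit 6.
  At 11: go right to 30.
    Visit 30.
    At 30: no left child.
    At 30: go right to 7.
      7 is a leaf — visit 7.
Full pre-order sequence: 14, 3, 20, 19, 22, 23, 11, 26, 6, 30, 7.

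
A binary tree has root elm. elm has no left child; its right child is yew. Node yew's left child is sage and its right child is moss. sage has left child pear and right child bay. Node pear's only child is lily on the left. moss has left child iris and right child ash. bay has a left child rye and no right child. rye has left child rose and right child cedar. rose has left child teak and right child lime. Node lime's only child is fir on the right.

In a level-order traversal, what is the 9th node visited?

lily

Level-order visits nodes level by level from the root, left to right within each level.
Level 0: elm
Level 1: yew
Level 2: sage, moss
Level 3: pear, bay, iris, ash
Level 4: lily, rye
Level 5: rose, cedar
Level 6: teak, lime
Level 7: fir
Full level-order sequence: elm, yew, sage, moss, pear, bay, iris, ash, lily, rye, rose, cedar, teak, lime, fir.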